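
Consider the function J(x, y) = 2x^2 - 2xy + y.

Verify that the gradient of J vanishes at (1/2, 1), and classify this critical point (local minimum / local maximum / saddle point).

saddle point

∇J = (4x - 2y, -2x + 1); substituting (1/2, 1) gives ∇J = (0, 0), so (1/2, 1) is indeed a critical point.
The Hessian of J is constant: H = [[4, -2], [-2, 0]].
det(H) = 4·0 − (-2)² = -4.
Since det(H) < 0, H is indefinite and the critical point is a saddle point.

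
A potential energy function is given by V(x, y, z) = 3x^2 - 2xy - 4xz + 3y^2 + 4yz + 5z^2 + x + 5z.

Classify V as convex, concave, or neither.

convex

V is quadratic, so its Hessian is the constant matrix H = [[6, -2, -4], [-2, 6, 4], [-4, 4, 10]].
Leading principal minors: 6, 32, 192.
All positive ⇒ H ≻ 0 ⇒ convex.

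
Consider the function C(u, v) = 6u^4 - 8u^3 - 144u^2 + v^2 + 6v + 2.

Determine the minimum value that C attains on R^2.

C(u,v) separates as P(u) + Q(v) + 2, so its minimum is min P + min Q + 2.
P'(u) = 24u(u - 4)(u + 3) vanishes at u ∈ {-3, 0, 4}; Q'(v) = 2v + 6 vanishes at v ∈ {-3}.
Local minima of P (where P''>0): P(-3)=-594, P(4)=-1280. Local minima of Q: Q(-3)=-9.
So the global minimum of C is P(4) + Q(-3) + 2 = -1280 − 9 + 2 = -1287, attained at (4, -3).

-1287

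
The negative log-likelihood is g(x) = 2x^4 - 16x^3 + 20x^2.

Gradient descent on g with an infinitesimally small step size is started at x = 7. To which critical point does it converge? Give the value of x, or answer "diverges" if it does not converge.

5

g'(x) = 8x(x - 5)(x - 1), so g'(7) = 672.
Gradient descent moves in the -g' direction, i.e. x is decreasing.
The nearest critical point in that direction is x = 5, where g'' = 160 > 0 (a local minimum). The iterate converges there.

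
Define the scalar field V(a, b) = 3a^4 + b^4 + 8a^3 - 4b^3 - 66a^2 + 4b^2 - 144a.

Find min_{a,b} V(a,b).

V(a,b) separates as P(a) + Q(b), so its minimum is min P + min Q.
P'(a) = 12(a - 3)(a + 1)(a + 4) vanishes at a ∈ {-4, -1, 3}; Q'(b) = 4b(b - 2)(b - 1) vanishes at b ∈ {0, 1, 2}.
Local minima of P (where P''>0): P(-4)=-224, P(3)=-567. Local minima of Q: Q(0)=0, Q(2)=0.
So the global minimum of V is P(3) + Q(0) = -567 + 0 = -567, attained at (3, 0).

-567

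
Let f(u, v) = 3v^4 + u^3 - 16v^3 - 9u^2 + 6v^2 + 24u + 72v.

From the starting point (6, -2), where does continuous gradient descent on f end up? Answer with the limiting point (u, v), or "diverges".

(4, -1)

f is separable, so gradient descent decouples: u follows -∂f/∂u, v follows -∂f/∂v.
∂f/∂u = 3(u - 4)(u - 2); at u=6 this is 24, so u decreases.
∂f/∂v = 12(v - 3)(v - 2)(v + 1); at v=-2 this is -240, so v increases.
u converges to its nearest critical value 4 (a local min of the u-part); v converges to -1. The iterate converges to (4, -1).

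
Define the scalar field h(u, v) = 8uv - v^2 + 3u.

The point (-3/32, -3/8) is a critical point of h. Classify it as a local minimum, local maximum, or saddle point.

saddle point

The Hessian of h is constant: H = [[0, 8], [8, -2]].
det(H) = 0·(-2) − 8² = -64.
Since det(H) < 0, H is indefinite and the critical point is a saddle point.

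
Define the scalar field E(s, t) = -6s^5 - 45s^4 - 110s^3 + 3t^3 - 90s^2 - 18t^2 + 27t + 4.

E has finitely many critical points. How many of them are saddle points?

E separates as a function of s plus a function of t, so ∇E=0 decouples.
∂E/∂s = -30s(s + 1)(s + 2)(s + 3) = 0 at s ∈ {-3, -2, -1, 0}; ∂E/∂t = 9(t - 3)(t - 1) = 0 at t ∈ {1, 3}.
The Hessian is diagonal: diag(E_ss, E_tt). Second derivatives: E_ss(-3)=180, E_ss(-2)=-60, E_ss(-1)=60, E_ss(0)=-180; E_tt(1)=-18, E_tt(3)=18.
Saddle points occur where the two diagonal entries have opposite signs: (-3, 1), (-2, 3), (-1, 1), (0, 3). Count: 4.

4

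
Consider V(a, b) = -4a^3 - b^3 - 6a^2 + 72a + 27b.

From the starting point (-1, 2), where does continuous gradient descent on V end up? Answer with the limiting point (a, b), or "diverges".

(-3, -3)

V is separable, so gradient descent decouples: a follows -∂V/∂a, b follows -∂V/∂b.
∂V/∂a = -12(a - 2)(a + 3); at a=-1 this is 72, so a decreases.
∂V/∂b = -3(b - 3)(b + 3); at b=2 this is 15, so b decreases.
a converges to its nearest critical value -3 (a local min of the a-part); b converges to -3. The iterate converges to (-3, -3).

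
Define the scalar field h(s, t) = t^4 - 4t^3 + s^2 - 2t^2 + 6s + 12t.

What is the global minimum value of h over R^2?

-18

h(s,t) separates as P(s) + Q(t), so its minimum is min P + min Q.
P'(s) = 2s + 6 vanishes at s ∈ {-3}; Q'(t) = 4(t - 3)(t - 1)(t + 1) vanishes at t ∈ {-1, 1, 3}.
Local minima of P (where P''>0): P(-3)=-9. Local minima of Q: Q(-1)=-9, Q(3)=-9.
So the global minimum of h is P(-3) + Q(-1) = -9 − 9 = -18, attained at (-3, -1).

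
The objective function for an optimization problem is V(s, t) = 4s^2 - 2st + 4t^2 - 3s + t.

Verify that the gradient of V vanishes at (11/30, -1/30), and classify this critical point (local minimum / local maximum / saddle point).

∇V = (8s - 2t - 3, -2s + 8t + 1); substituting (11/30, -1/30) gives ∇V = (0, 0), so (11/30, -1/30) is indeed a critical point.
The Hessian of V is constant: H = [[8, -2], [-2, 8]].
det(H) = 8·8 − (-2)² = 60.
det(H) > 0 and tr(H) = 16 > 0, so H is positive definite and the point is a local minimum.

local minimum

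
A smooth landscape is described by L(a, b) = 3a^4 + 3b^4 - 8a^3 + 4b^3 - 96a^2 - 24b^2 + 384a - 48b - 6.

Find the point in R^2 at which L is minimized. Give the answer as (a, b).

(-4, 2)

L(a,b) separates as P(a) + Q(b) − 6, so its minimum is min P + min Q − 6.
P'(a) = 12(a - 4)(a - 2)(a + 4) vanishes at a ∈ {-4, 2, 4}; Q'(b) = 12(b - 2)(b + 1)(b + 2) vanishes at b ∈ {-2, -1, 2}.
Local minima of P (where P''>0): P(-4)=-1792, P(4)=256. Local minima of Q: Q(-2)=16, Q(2)=-112.
So the global minimum of L is P(-4) + Q(2) − 6 = -1792 − 112 − 6 = -1910, attained at (-4, 2).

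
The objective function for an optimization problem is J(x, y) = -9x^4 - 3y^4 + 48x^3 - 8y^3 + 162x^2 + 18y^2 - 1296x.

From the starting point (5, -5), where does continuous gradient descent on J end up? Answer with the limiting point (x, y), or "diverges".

diverges

J is separable, so gradient descent decouples: x follows -∂J/∂x, y follows -∂J/∂y.
∂J/∂x = -36(x - 4)(x - 3)(x + 3); at x=5 this is -576, so x increases.
∂J/∂y = -12y(y - 1)(y + 3); at y=-5 this is 720, so y decreases.
The x-coordinate has no critical point in that direction and runs off to infinity.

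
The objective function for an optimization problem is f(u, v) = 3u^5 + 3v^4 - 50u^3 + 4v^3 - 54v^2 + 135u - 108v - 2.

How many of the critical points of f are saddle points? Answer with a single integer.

f separates as a function of u plus a function of v, so ∇f=0 decouples.
∂f/∂u = 15(u - 3)(u - 1)(u + 1)(u + 3) = 0 at u ∈ {-3, -1, 1, 3}; ∂f/∂v = 12(v - 3)(v + 1)(v + 3) = 0 at v ∈ {-3, -1, 3}.
The Hessian is diagonal: diag(f_uu, f_vv). Second derivatives: f_uu(-3)=-720, f_uu(-1)=240, f_uu(1)=-240, f_uu(3)=720; f_vv(-3)=144, f_vv(-1)=-96, f_vv(3)=288.
Saddle points occur where the two diagonal entries have opposite signs: (-3, -3), (-3, 3), (-1, -1), (1, -3), (1, 3), (3, -1). Count: 6.

6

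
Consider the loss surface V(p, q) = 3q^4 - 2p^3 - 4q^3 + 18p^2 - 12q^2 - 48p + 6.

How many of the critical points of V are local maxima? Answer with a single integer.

1

V separates as a function of p plus a function of q, so ∇V=0 decouples.
∂V/∂p = -6(p - 4)(p - 2) = 0 at p ∈ {2, 4}; ∂V/∂q = 12q(q - 2)(q + 1) = 0 at q ∈ {-1, 0, 2}.
The Hessian is diagonal: diag(V_pp, V_qq). Second derivatives: V_pp(2)=12, V_pp(4)=-12; V_qq(-1)=36, V_qq(0)=-24, V_qq(2)=72.
Local maxima occur where both diagonal entries negative: (4, 0). Count: 1.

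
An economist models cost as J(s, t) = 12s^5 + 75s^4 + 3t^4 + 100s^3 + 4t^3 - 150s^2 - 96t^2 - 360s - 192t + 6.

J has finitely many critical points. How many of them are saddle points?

6

J separates as a function of s plus a function of t, so ∇J=0 decouples.
∂J/∂s = 60(s - 1)(s + 1)(s + 2)(s + 3) = 0 at s ∈ {-3, -2, -1, 1}; ∂J/∂t = 12(t - 4)(t + 1)(t + 4) = 0 at t ∈ {-4, -1, 4}.
The Hessian is diagonal: diag(J_ss, J_tt). Second derivatives: J_ss(-3)=-480, J_ss(-2)=180, J_ss(-1)=-240, J_ss(1)=1440; J_tt(-4)=288, J_tt(-1)=-180, J_tt(4)=480.
Saddle points occur where the two diagonal entries have opposite signs: (-3, -4), (-3, 4), (-2, -1), (-1, -4), (-1, 4), (1, -1). Count: 6.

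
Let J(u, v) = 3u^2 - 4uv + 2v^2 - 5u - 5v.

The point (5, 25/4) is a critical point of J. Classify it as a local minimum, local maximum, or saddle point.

The Hessian of J is constant: H = [[6, -4], [-4, 4]].
det(H) = 6·4 − (-4)² = 8.
det(H) > 0 and tr(H) = 10 > 0, so H is positive definite and the point is a local minimum.

local minimum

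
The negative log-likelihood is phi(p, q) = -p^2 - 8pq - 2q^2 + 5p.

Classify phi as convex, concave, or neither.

phi is quadratic, so its Hessian is the constant matrix H = [[-2, -8], [-8, -4]].
det(H) = -56, tr(H) = -6.
det(H) < 0, so H is indefinite: neither convex nor concave.

neither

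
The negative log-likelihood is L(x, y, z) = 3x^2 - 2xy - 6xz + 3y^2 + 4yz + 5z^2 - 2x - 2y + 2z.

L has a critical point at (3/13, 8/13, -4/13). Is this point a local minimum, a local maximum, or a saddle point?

The Hessian is constant: H = [[6, -2, -6], [-2, 6, 4], [-6, 4, 10]].
Leading principal minors: Δ₁ = 6, Δ₂ = 32, Δ₃ = 104.
All leading minors are positive, so H is positive definite: a local minimum.

local minimum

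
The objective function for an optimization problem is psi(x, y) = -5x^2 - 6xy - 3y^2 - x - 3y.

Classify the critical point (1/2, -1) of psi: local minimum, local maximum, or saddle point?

local maximum

The Hessian of psi is constant: H = [[-10, -6], [-6, -6]].
det(H) = (-10)·(-6) − (-6)² = 24.
det(H) > 0 and tr(H) = -16 < 0, so H is negative definite and the point is a local maximum.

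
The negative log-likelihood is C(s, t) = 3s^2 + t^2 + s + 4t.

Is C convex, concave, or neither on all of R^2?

C is quadratic, so its Hessian is the constant matrix H = [[6, 0], [0, 2]].
det(H) = 12, tr(H) = 8.
det(H) > 0 and tr(H) > 0, so H is positive definite everywhere: convex.

convex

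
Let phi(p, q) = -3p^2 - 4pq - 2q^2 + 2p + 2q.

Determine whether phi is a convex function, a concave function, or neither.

concave

phi is quadratic, so its Hessian is the constant matrix H = [[-6, -4], [-4, -4]].
det(H) = 8, tr(H) = -10.
det(H) > 0 and tr(H) < 0, so H is negative definite everywhere: concave.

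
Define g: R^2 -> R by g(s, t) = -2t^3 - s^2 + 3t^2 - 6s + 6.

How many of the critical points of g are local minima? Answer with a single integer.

g separates as a function of s plus a function of t, so ∇g=0 decouples.
∂g/∂s = -2(s + 3) = 0 at s ∈ {-3}; ∂g/∂t = -6t(t - 1) = 0 at t ∈ {0, 1}.
The Hessian is diagonal: diag(g_ss, g_tt). Second derivatives: g_ss(-3)=-2; g_tt(0)=6, g_tt(1)=-6.
Local minima occur where both diagonal entries positive: none. Count: 0.

0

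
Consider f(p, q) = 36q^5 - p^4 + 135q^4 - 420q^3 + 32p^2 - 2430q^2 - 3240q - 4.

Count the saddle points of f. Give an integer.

f separates as a function of p plus a function of q, so ∇f=0 decouples.
∂f/∂p = -4p(p - 4)(p + 4) = 0 at p ∈ {-4, 0, 4}; ∂f/∂q = 180(q - 3)(q + 1)(q + 2)(q + 3) = 0 at q ∈ {-3, -2, -1, 3}.
The Hessian is diagonal: diag(f_pp, f_qq). Second derivatives: f_pp(-4)=-128, f_pp(0)=64, f_pp(4)=-128; f_qq(-3)=-2160, f_qq(-2)=900, f_qq(-1)=-1440, f_qq(3)=21600.
Saddle points occur where the two diagonal entries have opposite signs: (-4, -2), (-4, 3), (0, -3), (0, -1), (4, -2), (4, 3). Count: 6.

6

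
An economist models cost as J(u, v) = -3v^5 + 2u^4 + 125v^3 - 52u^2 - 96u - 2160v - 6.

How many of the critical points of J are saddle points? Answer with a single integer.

6

J separates as a function of u plus a function of v, so ∇J=0 decouples.
∂J/∂u = 8(u - 4)(u + 1)(u + 3) = 0 at u ∈ {-3, -1, 4}; ∂J/∂v = -15(v - 4)(v - 3)(v + 3)(v + 4) = 0 at v ∈ {-4, -3, 3, 4}.
The Hessian is diagonal: diag(J_uu, J_vv). Second derivatives: J_uu(-3)=112, J_uu(-1)=-80, J_uu(4)=280; J_vv(-4)=840, J_vv(-3)=-630, J_vv(3)=630, J_vv(4)=-840.
Saddle points occur where the two diagonal entries have opposite signs: (-3, -3), (-3, 4), (-1, -4), (-1, 3), (4, -3), (4, 4). Count: 6.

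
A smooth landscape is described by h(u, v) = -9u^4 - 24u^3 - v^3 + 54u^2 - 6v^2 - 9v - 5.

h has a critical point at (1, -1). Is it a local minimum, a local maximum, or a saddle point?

The mixed partial ∂²h/∂u∂v is 0, so the Hessian at any point is diag(h_uu, h_vv) = diag(36(-3u^2 - 4u + 3), -6(v + 2)).
At (1, -1): H = diag(-144, -6).
Both eigenvalues are negative, so H is negative definite: a local maximum.

local maximum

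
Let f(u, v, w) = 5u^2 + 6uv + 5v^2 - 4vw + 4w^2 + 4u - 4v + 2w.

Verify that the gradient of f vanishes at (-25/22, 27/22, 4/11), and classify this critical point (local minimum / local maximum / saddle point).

∇f = (10u + 6v + 4, 6u + 10v - 4w - 4, -4v + 8w + 2); substituting (-25/22, 27/22, 4/11) gives ∇f = (0, 0, 0), so (-25/22, 27/22, 4/11) is indeed a critical point.
The Hessian is constant: H = [[10, 6, 0], [6, 10, -4], [0, -4, 8]].
Leading principal minors: Δ₁ = 10, Δ₂ = 64, Δ₃ = 352.
All leading minors are positive, so H is positive definite: a local minimum.

local minimum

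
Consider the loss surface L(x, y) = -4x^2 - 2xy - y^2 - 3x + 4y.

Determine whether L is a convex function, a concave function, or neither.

L is quadratic, so its Hessian is the constant matrix H = [[-8, -2], [-2, -2]].
det(H) = 12, tr(H) = -10.
det(H) > 0 and tr(H) < 0, so H is negative definite everywhere: concave.

concave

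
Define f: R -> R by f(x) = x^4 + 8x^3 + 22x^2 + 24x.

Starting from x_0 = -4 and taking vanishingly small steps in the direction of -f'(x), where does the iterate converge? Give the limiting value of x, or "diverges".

-3

f'(x) = 4(x + 1)(x + 2)(x + 3), so f'(-4) = -24.
Gradient descent moves in the -f' direction, i.e. x is increasing.
The nearest critical point in that direction is x = -3, where f'' = 8 > 0 (a local minimum). The iterate converges there.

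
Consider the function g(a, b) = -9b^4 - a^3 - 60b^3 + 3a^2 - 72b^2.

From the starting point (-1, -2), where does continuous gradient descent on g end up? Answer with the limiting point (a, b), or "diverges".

g is separable, so gradient descent decouples: a follows -∂g/∂a, b follows -∂g/∂b.
∂g/∂a = -3a(a - 2); at a=-1 this is -9, so a increases.
∂g/∂b = -36b(b + 1)(b + 4); at b=-2 this is -144, so b increases.
a converges to its nearest critical value 0 (a local min of the a-part); b converges to -1. The iterate converges to (0, -1).

(0, -1)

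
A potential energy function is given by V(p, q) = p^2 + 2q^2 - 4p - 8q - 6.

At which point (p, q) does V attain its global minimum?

V(p,q) separates as A(p) + B(q) − 6, so its minimum is min A + min B − 6.
A'(p) = 2p - 4 vanishes at p ∈ {2}; B'(q) = 4q - 8 vanishes at q ∈ {2}.
Local minima of A (where A''>0): A(2)=-4. Local minima of B: B(2)=-8.
So the global minimum of V is A(2) + B(2) − 6 = -4 − 8 − 6 = -18, attained at (2, 2).

(2, 2)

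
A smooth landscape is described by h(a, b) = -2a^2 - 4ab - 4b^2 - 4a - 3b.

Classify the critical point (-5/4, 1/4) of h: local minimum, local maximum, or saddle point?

local maximum

The Hessian of h is constant: H = [[-4, -4], [-4, -8]].
det(H) = (-4)·(-8) − (-4)² = 16.
det(H) > 0 and tr(H) = -12 < 0, so H is negative definite and the point is a local maximum.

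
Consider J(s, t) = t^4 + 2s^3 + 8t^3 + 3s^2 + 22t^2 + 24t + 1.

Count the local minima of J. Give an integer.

2

J separates as a function of s plus a function of t, so ∇J=0 decouples.
∂J/∂s = 6s(s + 1) = 0 at s ∈ {-1, 0}; ∂J/∂t = 4(t + 1)(t + 2)(t + 3) = 0 at t ∈ {-3, -2, -1}.
The Hessian is diagonal: diag(J_ss, J_tt). Second derivatives: J_ss(-1)=-6, J_ss(0)=6; J_tt(-3)=8, J_tt(-2)=-4, J_tt(-1)=8.
Local minima occur where both diagonal entries positive: (0, -3), (0, -1). Count: 2.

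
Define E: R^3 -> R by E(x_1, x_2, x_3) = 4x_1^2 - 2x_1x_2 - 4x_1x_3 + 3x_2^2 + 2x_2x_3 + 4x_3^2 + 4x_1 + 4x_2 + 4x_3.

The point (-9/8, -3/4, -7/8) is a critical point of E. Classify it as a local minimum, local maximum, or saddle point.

local minimum

The Hessian is constant: H = [[8, -2, -4], [-2, 6, 2], [-4, 2, 8]].
Leading principal minors: Δ₁ = 8, Δ₂ = 44, Δ₃ = 256.
All leading minors are positive, so H is positive definite: a local minimum.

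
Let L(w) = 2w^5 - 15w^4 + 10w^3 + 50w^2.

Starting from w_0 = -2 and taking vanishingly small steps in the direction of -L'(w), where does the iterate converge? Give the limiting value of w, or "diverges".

L'(w) = 10w(w - 5)(w - 2)(w + 1), so L'(-2) = 560.
Gradient descent moves in the -L' direction, i.e. w is decreasing.
There is no critical point below w=-2, and L' keeps the same sign, so the iterate runs off to −∞.

diverges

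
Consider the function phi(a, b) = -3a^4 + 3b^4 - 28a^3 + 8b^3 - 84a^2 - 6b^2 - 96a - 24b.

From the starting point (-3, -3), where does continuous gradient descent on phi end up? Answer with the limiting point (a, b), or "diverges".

phi is separable, so gradient descent decouples: a follows -∂phi/∂a, b follows -∂phi/∂b.
∂phi/∂a = -12(a + 1)(a + 2)(a + 4); at a=-3 this is -24, so a increases.
∂phi/∂b = 12(b - 1)(b + 1)(b + 2); at b=-3 this is -96, so b increases.
a converges to its nearest critical value -2 (a local min of the a-part); b converges to -2. The iterate converges to (-2, -2).

(-2, -2)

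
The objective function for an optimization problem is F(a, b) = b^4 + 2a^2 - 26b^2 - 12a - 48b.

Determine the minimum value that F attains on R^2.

-370

F(a,b) separates as P(a) + Q(b), so its minimum is min P + min Q.
P'(a) = 4a - 12 vanishes at a ∈ {3}; Q'(b) = 4(b - 4)(b + 1)(b + 3) vanishes at b ∈ {-3, -1, 4}.
Local minima of P (where P''>0): P(3)=-18. Local minima of Q: Q(-3)=-9, Q(4)=-352.
So the global minimum of F is P(3) + Q(4) = -18 − 352 = -370, attained at (3, 4).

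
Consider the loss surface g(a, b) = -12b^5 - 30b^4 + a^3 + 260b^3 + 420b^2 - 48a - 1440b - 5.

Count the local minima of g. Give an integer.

2

g separates as a function of a plus a function of b, so ∇g=0 decouples.
∂g/∂a = 3(a - 4)(a + 4) = 0 at a ∈ {-4, 4}; ∂g/∂b = -60(b - 3)(b - 1)(b + 2)(b + 4) = 0 at b ∈ {-4, -2, 1, 3}.
The Hessian is diagonal: diag(g_aa, g_bb). Second derivatives: g_aa(-4)=-24, g_aa(4)=24; g_bb(-4)=4200, g_bb(-2)=-1800, g_bb(1)=1800, g_bb(3)=-4200.
Local minima occur where both diagonal entries positive: (4, -4), (4, 1). Count: 2.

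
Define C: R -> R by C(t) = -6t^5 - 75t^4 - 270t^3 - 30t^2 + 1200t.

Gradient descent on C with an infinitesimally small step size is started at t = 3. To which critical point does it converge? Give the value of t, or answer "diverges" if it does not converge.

C'(t) = -30(t - 1)(t + 2)(t + 4)(t + 5), so C'(3) = -16800.
Gradient descent moves in the -C' direction, i.e. t is increasing.
There is no critical point above t=3, and C' keeps the same sign, so the iterate runs off to +∞.

diverges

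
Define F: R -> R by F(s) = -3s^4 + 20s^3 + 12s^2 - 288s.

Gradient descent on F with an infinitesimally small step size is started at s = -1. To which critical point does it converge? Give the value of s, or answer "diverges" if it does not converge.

3

F'(s) = -12(s - 4)(s - 3)(s + 2), so F'(-1) = -240.
Gradient descent moves in the -F' direction, i.e. s is increasing.
The nearest critical point in that direction is s = 3, where F'' = 60 > 0 (a local minimum). The iterate converges there.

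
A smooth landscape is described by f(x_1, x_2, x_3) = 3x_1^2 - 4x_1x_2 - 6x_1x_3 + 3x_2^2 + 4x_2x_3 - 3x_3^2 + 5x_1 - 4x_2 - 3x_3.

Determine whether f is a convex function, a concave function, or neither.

f is quadratic, so its Hessian is the constant matrix H = [[6, -4, -6], [-4, 6, 4], [-6, 4, -6]].
Leading principal minors: 6, 20, -240.
Neither pattern holds ⇒ H is indefinite ⇒ neither convex nor concave.

neither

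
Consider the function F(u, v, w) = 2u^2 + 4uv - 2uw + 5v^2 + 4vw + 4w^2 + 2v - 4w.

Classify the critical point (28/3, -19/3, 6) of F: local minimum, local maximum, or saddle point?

The Hessian is constant: H = [[4, 4, -2], [4, 10, 4], [-2, 4, 8]].
Leading principal minors: Δ₁ = 4, Δ₂ = 24, Δ₃ = 24.
All leading minors are positive, so H is positive definite: a local minimum.

local minimum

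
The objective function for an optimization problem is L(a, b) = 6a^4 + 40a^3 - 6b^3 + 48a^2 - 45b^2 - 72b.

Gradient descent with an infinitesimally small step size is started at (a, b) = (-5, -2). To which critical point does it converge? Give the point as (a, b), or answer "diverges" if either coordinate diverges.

(-4, -4)

L is separable, so gradient descent decouples: a follows -∂L/∂a, b follows -∂L/∂b.
∂L/∂a = 24a(a + 1)(a + 4); at a=-5 this is -480, so a increases.
∂L/∂b = -18(b + 1)(b + 4); at b=-2 this is 36, so b decreases.
a converges to its nearest critical value -4 (a local min of the a-part); b converges to -4. The iterate converges to (-4, -4).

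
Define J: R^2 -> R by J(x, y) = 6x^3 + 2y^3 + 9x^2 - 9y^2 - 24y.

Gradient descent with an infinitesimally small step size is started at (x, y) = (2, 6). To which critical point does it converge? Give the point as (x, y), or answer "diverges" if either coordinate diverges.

J is separable, so gradient descent decouples: x follows -∂J/∂x, y follows -∂J/∂y.
∂J/∂x = 18x(x + 1); at x=2 this is 108, so x decreases.
∂J/∂y = 6(y - 4)(y + 1); at y=6 this is 84, so y decreases.
x converges to its nearest critical value 0 (a local min of the x-part); y converges to 4. The iterate converges to (0, 4).

(0, 4)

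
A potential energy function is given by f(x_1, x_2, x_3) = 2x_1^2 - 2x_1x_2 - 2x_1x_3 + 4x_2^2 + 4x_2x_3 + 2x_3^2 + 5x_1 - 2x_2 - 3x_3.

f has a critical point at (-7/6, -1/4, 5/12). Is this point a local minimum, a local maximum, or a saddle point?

local minimum

The Hessian is constant: H = [[4, -2, -2], [-2, 8, 4], [-2, 4, 4]].
Leading principal minors: Δ₁ = 4, Δ₂ = 28, Δ₃ = 48.
All leading minors are positive, so H is positive definite: a local minimum.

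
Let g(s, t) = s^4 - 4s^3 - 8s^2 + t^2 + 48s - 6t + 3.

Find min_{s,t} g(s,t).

g(s,t) separates as P(s) + Q(t) + 3, so its minimum is min P + min Q + 3.
P'(s) = 4(s - 3)(s - 2)(s + 2) vanishes at s ∈ {-2, 2, 3}; Q'(t) = 2(t - 3) vanishes at t ∈ {3}.
Local minima of P (where P''>0): P(-2)=-80, P(3)=45. Local minima of Q: Q(3)=-9.
So the global minimum of g is P(-2) + Q(3) + 3 = -80 − 9 + 3 = -86, attained at (-2, 3).

-86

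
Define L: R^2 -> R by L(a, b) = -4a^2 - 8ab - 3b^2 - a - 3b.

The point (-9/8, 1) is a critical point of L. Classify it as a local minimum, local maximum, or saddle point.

The Hessian of L is constant: H = [[-8, -8], [-8, -6]].
det(H) = (-8)·(-6) − (-8)² = -16.
Since det(H) < 0, H is indefinite and the critical point is a saddle point.

saddle point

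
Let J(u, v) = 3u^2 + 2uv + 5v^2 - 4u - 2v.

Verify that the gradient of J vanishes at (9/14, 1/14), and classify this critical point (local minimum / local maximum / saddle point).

local minimum

∇J = (6u + 2v - 4, 2u + 10v - 2); substituting (9/14, 1/14) gives ∇J = (0, 0), so (9/14, 1/14) is indeed a critical point.
The Hessian of J is constant: H = [[6, 2], [2, 10]].
det(H) = 6·10 − 2² = 56.
det(H) > 0 and tr(H) = 16 > 0, so H is positive definite and the point is a local minimum.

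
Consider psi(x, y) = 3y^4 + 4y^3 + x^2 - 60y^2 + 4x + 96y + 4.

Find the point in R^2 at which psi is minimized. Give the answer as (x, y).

psi(x,y) separates as P(x) + Q(y) + 4, so its minimum is min P + min Q + 4.
P'(x) = 2x + 4 vanishes at x ∈ {-2}; Q'(y) = 12(y - 2)(y - 1)(y + 4) vanishes at y ∈ {-4, 1, 2}.
Local minima of P (where P''>0): P(-2)=-4. Local minima of Q: Q(-4)=-832, Q(2)=32.
So the global minimum of psi is P(-2) + Q(-4) + 4 = -4 − 832 + 4 = -832, attained at (-2, -4).

(-2, -4)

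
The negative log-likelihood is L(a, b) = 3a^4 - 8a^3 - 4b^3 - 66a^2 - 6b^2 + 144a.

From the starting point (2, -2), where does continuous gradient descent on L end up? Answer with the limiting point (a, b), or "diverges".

(4, -1)

L is separable, so gradient descent decouples: a follows -∂L/∂a, b follows -∂L/∂b.
∂L/∂a = 12(a - 4)(a - 1)(a + 3); at a=2 this is -120, so a increases.
∂L/∂b = -12b(b + 1); at b=-2 this is -24, so b increases.
a converges to its nearest critical value 4 (a local min of the a-part); b converges to -1. The iterate converges to (4, -1).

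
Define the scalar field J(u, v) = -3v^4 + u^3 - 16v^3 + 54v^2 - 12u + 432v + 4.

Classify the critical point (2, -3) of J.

The mixed partial ∂²J/∂u∂v is 0, so the Hessian at any point is diag(J_uu, J_vv) = diag(6u, 12(-3v^2 - 8v + 9)).
At (2, -3): H = diag(12, 72).
Both eigenvalues are positive, so H is positive definite: a local minimum.

local minimum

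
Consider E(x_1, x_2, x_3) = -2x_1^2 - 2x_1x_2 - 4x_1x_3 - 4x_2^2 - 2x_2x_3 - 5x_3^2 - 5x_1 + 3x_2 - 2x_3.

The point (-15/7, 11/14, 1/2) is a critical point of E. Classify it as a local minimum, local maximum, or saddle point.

local maximum

The Hessian is constant: H = [[-4, -2, -4], [-2, -8, -2], [-4, -2, -10]].
Leading principal minors: Δ₁ = -4, Δ₂ = 28, Δ₃ = -168.
The minors alternate sign starting negative (−, +, −), so H is negative definite: a local maximum.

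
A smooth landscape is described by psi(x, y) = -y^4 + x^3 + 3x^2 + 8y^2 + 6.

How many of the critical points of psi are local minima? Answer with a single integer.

1

psi separates as a function of x plus a function of y, so ∇psi=0 decouples.
∂psi/∂x = 3x(x + 2) = 0 at x ∈ {-2, 0}; ∂psi/∂y = -4y(y - 2)(y + 2) = 0 at y ∈ {-2, 0, 2}.
The Hessian is diagonal: diag(psi_xx, psi_yy). Second derivatives: psi_xx(-2)=-6, psi_xx(0)=6; psi_yy(-2)=-32, psi_yy(0)=16, psi_yy(2)=-32.
Local minima occur where both diagonal entries positive: (0, 0). Count: 1.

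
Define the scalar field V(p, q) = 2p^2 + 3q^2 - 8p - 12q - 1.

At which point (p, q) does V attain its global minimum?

(2, 2)

V(p,q) separates as A(p) + B(q) − 1, so its minimum is min A + min B − 1.
A'(p) = 4p - 8 vanishes at p ∈ {2}; B'(q) = 6q - 12 vanishes at q ∈ {2}.
Local minima of A (where A''>0): A(2)=-8. Local minima of B: B(2)=-12.
So the global minimum of V is A(2) + B(2) − 1 = -8 − 12 − 1 = -21, attained at (2, 2).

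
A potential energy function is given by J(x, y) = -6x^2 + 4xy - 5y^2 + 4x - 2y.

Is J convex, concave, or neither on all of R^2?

J is quadratic, so its Hessian is the constant matrix H = [[-12, 4], [4, -10]].
det(H) = 104, tr(H) = -22.
det(H) > 0 and tr(H) < 0, so H is negative definite everywhere: concave.

concave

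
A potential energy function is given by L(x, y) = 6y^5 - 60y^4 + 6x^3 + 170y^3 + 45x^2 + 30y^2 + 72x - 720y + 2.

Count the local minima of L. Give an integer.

L separates as a function of x plus a function of y, so ∇L=0 decouples.
∂L/∂x = 18(x + 1)(x + 4) = 0 at x ∈ {-4, -1}; ∂L/∂y = 30(y - 4)(y - 3)(y - 2)(y + 1) = 0 at y ∈ {-1, 2, 3, 4}.
The Hessian is diagonal: diag(L_xx, L_yy). Second derivatives: L_xx(-4)=-54, L_xx(-1)=54; L_yy(-1)=-1800, L_yy(2)=180, L_yy(3)=-120, L_yy(4)=300.
Local minima occur where both diagonal entries positive: (-1, 2), (-1, 4). Count: 2.

2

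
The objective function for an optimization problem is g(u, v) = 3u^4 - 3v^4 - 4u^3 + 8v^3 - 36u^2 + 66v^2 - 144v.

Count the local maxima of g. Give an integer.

g separates as a function of u plus a function of v, so ∇g=0 decouples.
∂g/∂u = 12u(u - 3)(u + 2) = 0 at u ∈ {-2, 0, 3}; ∂g/∂v = -12(v - 4)(v - 1)(v + 3) = 0 at v ∈ {-3, 1, 4}.
The Hessian is diagonal: diag(g_uu, g_vv). Second derivatives: g_uu(-2)=120, g_uu(0)=-72, g_uu(3)=180; g_vv(-3)=-336, g_vv(1)=144, g_vv(4)=-252.
Local maxima occur where both diagonal entries negative: (0, -3), (0, 4). Count: 2.

2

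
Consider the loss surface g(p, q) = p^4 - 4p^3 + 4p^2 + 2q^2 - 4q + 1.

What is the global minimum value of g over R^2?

g(p,q) separates as A(p) + B(q) + 1, so its minimum is min A + min B + 1.
A'(p) = 4p(p - 2)(p - 1) vanishes at p ∈ {0, 1, 2}; B'(q) = 4q - 4 vanishes at q ∈ {1}.
Local minima of A (where A''>0): A(0)=0, A(2)=0. Local minima of B: B(1)=-2.
So the global minimum of g is A(0) + B(1) + 1 = 0 − 2 + 1 = -1, attained at (0, 1).

-1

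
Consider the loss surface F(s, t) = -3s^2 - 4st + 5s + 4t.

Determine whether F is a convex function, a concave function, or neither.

neither

F is quadratic, so its Hessian is the constant matrix H = [[-6, -4], [-4, 0]].
det(H) = -16, tr(H) = -6.
det(H) < 0, so H is indefinite: neither convex nor concave.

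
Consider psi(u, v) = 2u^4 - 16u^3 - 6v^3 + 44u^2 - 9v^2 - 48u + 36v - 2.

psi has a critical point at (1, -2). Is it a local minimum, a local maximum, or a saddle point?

local minimum

The mixed partial ∂²psi/∂u∂v is 0, so the Hessian at any point is diag(psi_uu, psi_vv) = diag(8(3u^2 - 12u + 11), -18(2v + 1)).
At (1, -2): H = diag(16, 54).
Both eigenvalues are positive, so H is positive definite: a local minimum.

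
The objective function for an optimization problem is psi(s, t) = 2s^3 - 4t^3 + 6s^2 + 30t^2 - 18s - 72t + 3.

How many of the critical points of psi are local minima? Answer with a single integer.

1

psi separates as a function of s plus a function of t, so ∇psi=0 decouples.
∂psi/∂s = 6(s - 1)(s + 3) = 0 at s ∈ {-3, 1}; ∂psi/∂t = -12(t - 3)(t - 2) = 0 at t ∈ {2, 3}.
The Hessian is diagonal: diag(psi_ss, psi_tt). Second derivatives: psi_ss(-3)=-24, psi_ss(1)=24; psi_tt(2)=12, psi_tt(3)=-12.
Local minima occur where both diagonal entries positive: (1, 2). Count: 1.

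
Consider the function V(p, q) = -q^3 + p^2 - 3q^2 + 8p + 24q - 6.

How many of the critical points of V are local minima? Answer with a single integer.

V separates as a function of p plus a function of q, so ∇V=0 decouples.
∂V/∂p = 2(p + 4) = 0 at p ∈ {-4}; ∂V/∂q = -3(q - 2)(q + 4) = 0 at q ∈ {-4, 2}.
The Hessian is diagonal: diag(V_pp, V_qq). Second derivatives: V_pp(-4)=2; V_qq(-4)=18, V_qq(2)=-18.
Local minima occur where both diagonal entries positive: (-4, -4). Count: 1.

1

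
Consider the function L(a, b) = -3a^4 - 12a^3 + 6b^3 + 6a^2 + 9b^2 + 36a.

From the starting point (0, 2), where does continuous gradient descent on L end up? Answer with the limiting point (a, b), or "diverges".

L is separable, so gradient descent decouples: a follows -∂L/∂a, b follows -∂L/∂b.
∂L/∂a = -12(a - 1)(a + 1)(a + 3); at a=0 this is 36, so a decreases.
∂L/∂b = 18b(b + 1); at b=2 this is 108, so b decreases.
a converges to its nearest critical value -1 (a local min of the a-part); b converges to 0. The iterate converges to (-1, 0).

(-1, 0)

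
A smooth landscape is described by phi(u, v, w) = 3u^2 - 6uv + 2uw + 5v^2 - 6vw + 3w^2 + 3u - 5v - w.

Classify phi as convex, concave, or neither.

convex

phi is quadratic, so its Hessian is the constant matrix H = [[6, -6, 2], [-6, 10, -6], [2, -6, 6]].
Leading principal minors: 6, 24, 32.
All positive ⇒ H ≻ 0 ⇒ convex.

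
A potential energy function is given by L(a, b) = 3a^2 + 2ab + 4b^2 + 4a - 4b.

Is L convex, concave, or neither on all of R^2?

L is quadratic, so its Hessian is the constant matrix H = [[6, 2], [2, 8]].
det(H) = 44, tr(H) = 14.
det(H) > 0 and tr(H) > 0, so H is positive definite everywhere: convex.

convex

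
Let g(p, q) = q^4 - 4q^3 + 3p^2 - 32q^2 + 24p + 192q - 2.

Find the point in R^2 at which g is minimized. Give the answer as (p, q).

(-4, -4)

g(p,q) separates as A(p) + B(q) − 2, so its minimum is min A + min B − 2.
A'(p) = 6p + 24 vanishes at p ∈ {-4}; B'(q) = 4(q - 4)(q - 3)(q + 4) vanishes at q ∈ {-4, 3, 4}.
Local minima of A (where A''>0): A(-4)=-48. Local minima of B: B(-4)=-768, B(4)=256.
So the global minimum of g is A(-4) + B(-4) − 2 = -48 − 768 − 2 = -818, attained at (-4, -4).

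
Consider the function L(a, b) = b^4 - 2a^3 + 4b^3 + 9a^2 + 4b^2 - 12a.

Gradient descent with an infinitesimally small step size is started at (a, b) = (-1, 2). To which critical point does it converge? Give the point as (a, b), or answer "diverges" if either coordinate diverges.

L is separable, so gradient descent decouples: a follows -∂L/∂a, b follows -∂L/∂b.
∂L/∂a = -6(a - 2)(a - 1); at a=-1 this is -36, so a increases.
∂L/∂b = 4b(b + 1)(b + 2); at b=2 this is 96, so b decreases.
a converges to its nearest critical value 1 (a local min of the a-part); b converges to 0. The iterate converges to (1, 0).

(1, 0)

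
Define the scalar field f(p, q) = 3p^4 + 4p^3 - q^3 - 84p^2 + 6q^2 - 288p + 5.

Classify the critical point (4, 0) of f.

local minimum

The mixed partial ∂²f/∂p∂q is 0, so the Hessian at any point is diag(f_pp, f_qq) = diag(12(3p^2 + 2p - 14), 6(-q + 2)).
At (4, 0): H = diag(504, 12).
Both eigenvalues are positive, so H is positive definite: a local minimum.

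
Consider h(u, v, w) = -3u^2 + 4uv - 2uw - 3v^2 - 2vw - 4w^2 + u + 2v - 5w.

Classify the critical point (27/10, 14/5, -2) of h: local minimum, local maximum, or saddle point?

The Hessian is constant: H = [[-6, 4, -2], [4, -6, -2], [-2, -2, -8]].
Leading principal minors: Δ₁ = -6, Δ₂ = 20, Δ₃ = -80.
The minors alternate sign starting negative (−, +, −), so H is negative definite: a local maximum.

local maximum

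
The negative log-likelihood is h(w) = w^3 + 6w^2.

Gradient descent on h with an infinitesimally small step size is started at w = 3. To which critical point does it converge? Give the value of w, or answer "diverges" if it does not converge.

0

h'(w) = 3w(w + 4), so h'(3) = 63.
Gradient descent moves in the -h' direction, i.e. w is decreasing.
The nearest critical point in that direction is w = 0, where h'' = 12 > 0 (a local minimum). The iterate converges there.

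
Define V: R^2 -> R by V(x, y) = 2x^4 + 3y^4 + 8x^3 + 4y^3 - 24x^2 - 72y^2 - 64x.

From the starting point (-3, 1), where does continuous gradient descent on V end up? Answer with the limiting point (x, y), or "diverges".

V is separable, so gradient descent decouples: x follows -∂V/∂x, y follows -∂V/∂y.
∂V/∂x = 8(x - 2)(x + 1)(x + 4); at x=-3 this is 80, so x decreases.
∂V/∂y = 12y(y - 3)(y + 4); at y=1 this is -120, so y increases.
x converges to its nearest critical value -4 (a local min of the x-part); y converges to 3. The iterate converges to (-4, 3).

(-4, 3)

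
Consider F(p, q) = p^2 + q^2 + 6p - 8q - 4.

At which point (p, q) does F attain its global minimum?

(-3, 4)

F(p,q) separates as A(p) + B(q) − 4, so its minimum is min A + min B − 4.
A'(p) = 2p + 6 vanishes at p ∈ {-3}; B'(q) = 2q - 8 vanishes at q ∈ {4}.
Local minima of A (where A''>0): A(-3)=-9. Local minima of B: B(4)=-16.
So the global minimum of F is A(-3) + B(4) − 4 = -9 − 16 − 4 = -29, attained at (-3, 4).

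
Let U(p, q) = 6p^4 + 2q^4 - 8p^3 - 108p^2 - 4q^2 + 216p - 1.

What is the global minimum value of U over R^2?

U(p,q) separates as A(p) + B(q) − 1, so its minimum is min A + min B − 1.
A'(p) = 24(p - 3)(p - 1)(p + 3) vanishes at p ∈ {-3, 1, 3}; B'(q) = 8q(q - 1)(q + 1) vanishes at q ∈ {-1, 0, 1}.
Local minima of A (where A''>0): A(-3)=-918, A(3)=-54. Local minima of B: B(-1)=-2, B(1)=-2.
So the global minimum of U is A(-3) + B(-1) − 1 = -918 − 2 − 1 = -921, attained at (-3, -1).

-921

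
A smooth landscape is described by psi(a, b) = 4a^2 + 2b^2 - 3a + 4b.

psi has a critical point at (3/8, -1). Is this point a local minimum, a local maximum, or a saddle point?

local minimum

The Hessian of psi is constant: H = [[8, 0], [0, 4]].
det(H) = 8·4 − 0² = 32.
det(H) > 0 and tr(H) = 12 > 0, so H is positive definite and the point is a local minimum.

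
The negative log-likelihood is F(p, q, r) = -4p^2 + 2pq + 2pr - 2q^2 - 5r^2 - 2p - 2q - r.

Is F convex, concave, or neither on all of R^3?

F is quadratic, so its Hessian is the constant matrix H = [[-8, 2, 2], [2, -4, 0], [2, 0, -10]].
Leading principal minors: -8, 28, -264.
Signs alternate −, +, − ⇒ H ≺ 0 ⇒ concave.

concave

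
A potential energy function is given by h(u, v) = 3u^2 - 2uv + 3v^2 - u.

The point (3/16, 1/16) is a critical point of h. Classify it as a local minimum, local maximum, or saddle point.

The Hessian of h is constant: H = [[6, -2], [-2, 6]].
det(H) = 6·6 − (-2)² = 32.
det(H) > 0 and tr(H) = 12 > 0, so H is positive definite and the point is a local minimum.

local minimum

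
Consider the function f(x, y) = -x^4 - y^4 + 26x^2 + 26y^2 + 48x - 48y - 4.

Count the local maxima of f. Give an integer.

4

f separates as a function of x plus a function of y, so ∇f=0 decouples.
∂f/∂x = -4(x - 4)(x + 1)(x + 3) = 0 at x ∈ {-3, -1, 4}; ∂f/∂y = -4(y - 3)(y - 1)(y + 4) = 0 at y ∈ {-4, 1, 3}.
The Hessian is diagonal: diag(f_xx, f_yy). Second derivatives: f_xx(-3)=-56, f_xx(-1)=40, f_xx(4)=-140; f_yy(-4)=-140, f_yy(1)=40, f_yy(3)=-56.
Local maxima occur where both diagonal entries negative: (-3, -4), (-3, 3), (4, -4), (4, 3). Count: 4.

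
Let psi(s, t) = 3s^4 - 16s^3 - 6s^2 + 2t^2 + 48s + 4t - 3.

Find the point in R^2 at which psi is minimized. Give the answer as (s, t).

psi(s,t) separates as P(s) + Q(t) − 3, so its minimum is min P + min Q − 3.
P'(s) = 12(s - 4)(s - 1)(s + 1) vanishes at s ∈ {-1, 1, 4}; Q'(t) = 4(t + 1) vanishes at t ∈ {-1}.
Local minima of P (where P''>0): P(-1)=-35, P(4)=-160. Local minima of Q: Q(-1)=-2.
So the global minimum of psi is P(4) + Q(-1) − 3 = -160 − 2 − 3 = -165, attained at (4, -1).

(4, -1)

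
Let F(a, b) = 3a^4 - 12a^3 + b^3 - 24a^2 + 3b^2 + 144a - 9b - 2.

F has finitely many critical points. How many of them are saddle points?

F separates as a function of a plus a function of b, so ∇F=0 decouples.
∂F/∂a = 12(a - 3)(a - 2)(a + 2) = 0 at a ∈ {-2, 2, 3}; ∂F/∂b = 3(b - 1)(b + 3) = 0 at b ∈ {-3, 1}.
The Hessian is diagonal: diag(F_aa, F_bb). Second derivatives: F_aa(-2)=240, F_aa(2)=-48, F_aa(3)=60; F_bb(-3)=-12, F_bb(1)=12.
Saddle points occur where the two diagonal entries have opposite signs: (-2, -3), (2, 1), (3, -3). Count: 3.

3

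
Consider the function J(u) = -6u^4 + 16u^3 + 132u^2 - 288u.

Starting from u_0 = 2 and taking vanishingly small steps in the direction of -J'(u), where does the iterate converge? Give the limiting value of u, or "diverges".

J'(u) = -24(u - 4)(u - 1)(u + 3), so J'(2) = 240.
Gradient descent moves in the -J' direction, i.e. u is decreasing.
The nearest critical point in that direction is u = 1, where J'' = 288 > 0 (a local minimum). The iterate converges there.

1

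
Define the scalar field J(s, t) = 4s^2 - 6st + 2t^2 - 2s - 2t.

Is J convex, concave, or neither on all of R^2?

J is quadratic, so its Hessian is the constant matrix H = [[8, -6], [-6, 4]].
det(H) = -4, tr(H) = 12.
det(H) < 0, so H is indefinite: neither convex nor concave.

neither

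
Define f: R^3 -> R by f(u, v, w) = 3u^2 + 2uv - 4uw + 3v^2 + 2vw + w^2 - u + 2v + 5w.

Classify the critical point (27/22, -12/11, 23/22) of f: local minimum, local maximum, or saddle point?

The Hessian is constant: H = [[6, 2, -4], [2, 6, 2], [-4, 2, 2]].
Leading principal minors: Δ₁ = 6, Δ₂ = 32, Δ₃ = -88.
The minors fit neither the all-positive nor the alternating-sign pattern, so H is indefinite: a saddle point.

saddle point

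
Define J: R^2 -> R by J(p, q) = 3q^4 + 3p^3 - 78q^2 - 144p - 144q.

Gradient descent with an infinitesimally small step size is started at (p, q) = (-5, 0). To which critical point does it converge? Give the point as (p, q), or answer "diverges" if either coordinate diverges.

diverges

J is separable, so gradient descent decouples: p follows -∂J/∂p, q follows -∂J/∂q.
∂J/∂p = 9(p - 4)(p + 4); at p=-5 this is 81, so p decreases.
∂J/∂q = 12(q - 4)(q + 1)(q + 3); at q=0 this is -144, so q increases.
The p-coordinate has no critical point in that direction and runs off to infinity.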